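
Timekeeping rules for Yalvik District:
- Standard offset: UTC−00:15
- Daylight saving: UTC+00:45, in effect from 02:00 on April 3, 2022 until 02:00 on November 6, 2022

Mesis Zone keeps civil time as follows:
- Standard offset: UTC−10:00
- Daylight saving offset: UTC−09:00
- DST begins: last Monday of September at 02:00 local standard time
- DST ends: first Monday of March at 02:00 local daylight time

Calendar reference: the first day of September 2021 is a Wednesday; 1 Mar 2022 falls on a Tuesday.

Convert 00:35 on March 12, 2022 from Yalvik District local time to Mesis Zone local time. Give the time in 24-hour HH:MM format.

March 12, 2022 is outside the daylight-saving period (3 April – 6 November), so Yalvik District is on standard time, UTC−00:15.
00:35 Yalvik District + 0h15m = 00:50 UTC.
1 September 2021 is a Wednesday, so Mondays fall on 6, 13, 20, 27; the last is September 27.
1 March 2022 is a Tuesday, so the first Monday is March 7.
At the standard offset (UTC−10:00), 00:50 UTC − 10h = 14:50 Mesis Zone standard time (rolling into the previous day, 11 March 2022).
The standard-time date in Mesis Zone, March 11, 2022, is outside the daylight-saving period (27 September 2021 – 7 March 2022), so Mesis Zone is on standard time, UTC−10:00.
00:50 UTC − 10h = 14:50 Mesis Zone (rolling into the previous day, 11 March 2022).

14:50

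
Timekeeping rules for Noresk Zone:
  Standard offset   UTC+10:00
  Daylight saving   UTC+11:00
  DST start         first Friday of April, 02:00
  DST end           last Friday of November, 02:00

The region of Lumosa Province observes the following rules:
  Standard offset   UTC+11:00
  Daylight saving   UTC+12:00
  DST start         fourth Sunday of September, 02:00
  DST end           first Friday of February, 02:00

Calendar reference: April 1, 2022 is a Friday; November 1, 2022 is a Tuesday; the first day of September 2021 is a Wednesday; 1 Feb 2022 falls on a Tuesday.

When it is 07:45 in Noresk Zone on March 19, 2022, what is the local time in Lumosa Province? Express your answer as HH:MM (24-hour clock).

08:45

1 April 2022 is a Friday, so the first Friday is April 1.
1 November 2022 is a Tuesday, so Fridays fall on 4, 11, 18, 25; the last is November 25.
Daylight saving runs 1 April – 25 November; March 19, 2022 is outside that window, so Noresk Zone is on standard time at UTC+10:00.
07:45 Noresk Zone − 10h = 21:45 UTC (rolling into the previous day, 18 March 2022).
1 September 2021 is a Wednesday, so the first Sunday is September 5 and the fourth is September 26.
1 February 2022 is a Tuesday, so the first Friday is February 4.
At the standard offset (UTC+11:00), 21:45 UTC + 11h = 08:45 Lumosa Province standard time (rolling into the next day, 19 March 2022).
The standard-time date in Lumosa Province, March 19, 2022, does not fall between 26 September 2021 and 4 February 2022, so daylight saving is not in effect and Lumosa Province is at UTC+11:00.
21:45 UTC + 11h = 08:45 Lumosa Province (rolling into the next day, 19 March 2022).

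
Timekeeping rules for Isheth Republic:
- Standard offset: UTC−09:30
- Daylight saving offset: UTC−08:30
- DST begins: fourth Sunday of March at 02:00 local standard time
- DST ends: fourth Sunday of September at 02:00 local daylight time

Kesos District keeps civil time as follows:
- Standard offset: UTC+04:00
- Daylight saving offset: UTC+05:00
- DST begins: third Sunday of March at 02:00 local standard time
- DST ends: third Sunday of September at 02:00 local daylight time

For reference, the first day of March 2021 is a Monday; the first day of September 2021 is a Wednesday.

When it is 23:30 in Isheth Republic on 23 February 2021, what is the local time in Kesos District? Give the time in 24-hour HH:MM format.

1 March 2021 is a Monday, so the first Sunday is March 7 and the fourth is March 28.
1 September 2021 is a Wednesday, so the first Sunday is September 5 and the fourth is September 26.
23 February 2021 does not fall between 28 March and 26 September, so daylight saving is not in effect and Isheth Republic is at UTC−09:30.
23:30 Isheth Republic + 9h30m = 09:00 UTC (rolling into the next day, 24 February 2021).
1 March 2021 is a Monday, so the first Sunday is March 7 and the third is March 21.
1 September 2021 is a Wednesday, so the first Sunday is September 5 and the third is September 19.
At the standard offset (UTC+04:00), 09:00 UTC + 4h = 13:00 Kesos District standard time.
Daylight saving runs 21 March – 19 September; the standard-time date in Kesos District, 24 February 2021, is outside that window, so Kesos District is on standard time at UTC+04:00.
09:00 UTC + 4h = 13:00 Kesos District.

13:00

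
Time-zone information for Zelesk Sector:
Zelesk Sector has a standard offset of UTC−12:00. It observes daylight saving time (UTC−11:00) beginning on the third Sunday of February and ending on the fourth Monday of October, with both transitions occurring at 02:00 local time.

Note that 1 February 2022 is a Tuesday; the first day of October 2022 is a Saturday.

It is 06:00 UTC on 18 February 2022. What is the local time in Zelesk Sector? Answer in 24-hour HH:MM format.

1 February 2022 is a Tuesday, so the first Sunday is February 6 and the third is February 20.
1 October 2022 is a Saturday, so the first Monday is October 3 and the fourth is October 24.
At the standard offset (UTC−12:00), 06:00 UTC − 12h = 18:00 Zelesk Sector standard time (rolling into the previous day, 17 February 2022).
Daylight saving runs 20 February – 24 October; the standard-time date in Zelesk Sector, 17 February 2022, is outside that window, so Zelesk Sector is on standard time at UTC−12:00.
06:00 UTC − 12h = 18:00 local (rolling into the previous day, 17 February 2022).

18:00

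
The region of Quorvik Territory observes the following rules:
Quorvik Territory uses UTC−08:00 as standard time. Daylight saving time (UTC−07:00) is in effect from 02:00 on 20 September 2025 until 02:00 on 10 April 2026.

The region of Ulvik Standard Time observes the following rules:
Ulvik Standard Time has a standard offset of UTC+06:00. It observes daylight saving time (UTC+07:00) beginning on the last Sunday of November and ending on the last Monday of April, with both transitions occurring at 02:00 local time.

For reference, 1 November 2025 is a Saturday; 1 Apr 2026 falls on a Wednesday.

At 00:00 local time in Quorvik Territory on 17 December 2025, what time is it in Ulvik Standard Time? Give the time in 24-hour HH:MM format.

14:00

Daylight saving runs 20 September 2025 – 10 April 2026; 17 December 2025 is inside that window, so Quorvik Territory is at UTC−07:00.
00:00 Quorvik Territory + 7h = 07:00 UTC.
1 November 2025 is a Saturday, so Sundays fall on 2, 9, 16, 23, 30; the last is November 30.
1 April 2026 is a Wednesday, so Mondays fall on 6, 13, 20, 27; the last is April 27.
At the standard offset (UTC+06:00), 07:00 UTC + 6h = 13:00 Ulvik Standard Time standard time.
The standard-time date in Ulvik Standard Time, 17 December 2025, falls between 30 November 2025 and 27 April 2026, so daylight saving is in effect and Ulvik Standard Time is at UTC+07:00.
07:00 UTC + 7h = 14:00 Ulvik Standard Time.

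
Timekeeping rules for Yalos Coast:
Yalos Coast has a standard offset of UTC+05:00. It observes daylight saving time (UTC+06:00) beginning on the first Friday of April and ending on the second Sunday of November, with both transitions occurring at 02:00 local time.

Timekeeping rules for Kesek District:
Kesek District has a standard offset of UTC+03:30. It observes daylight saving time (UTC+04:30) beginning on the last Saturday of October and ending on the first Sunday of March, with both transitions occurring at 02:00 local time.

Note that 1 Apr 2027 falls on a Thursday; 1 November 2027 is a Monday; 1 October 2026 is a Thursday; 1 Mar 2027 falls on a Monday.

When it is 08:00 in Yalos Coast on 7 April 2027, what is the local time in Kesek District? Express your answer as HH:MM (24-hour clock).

1 April 2027 is a Thursday, so the first Friday is April 2.
1 November 2027 is a Monday, so the first Sunday is November 7 and the second is November 14.
Daylight saving runs 2 April – 14 November; 7 April 2027 is inside that window, so Yalos Coast is at UTC+06:00.
08:00 Yalos Coast − 6h = 02:00 UTC.
1 October 2026 is a Thursday, so Saturdays fall on 3, 10, 17, 24, 31; the last is October 31.
1 March 2027 is a Monday, so the first Sunday is March 7.
At the standard offset (UTC+03:30), 02:00 UTC + 3h30m = 05:30 Kesek District standard time.
Daylight saving runs 31 October 2026 – 7 March 2027; the standard-time date in Kesek District, 7 April 2027, is outside that window, so Kesek District is on standard time at UTC+03:30.
02:00 UTC + 3h30m = 05:30 Kesek District.

05:30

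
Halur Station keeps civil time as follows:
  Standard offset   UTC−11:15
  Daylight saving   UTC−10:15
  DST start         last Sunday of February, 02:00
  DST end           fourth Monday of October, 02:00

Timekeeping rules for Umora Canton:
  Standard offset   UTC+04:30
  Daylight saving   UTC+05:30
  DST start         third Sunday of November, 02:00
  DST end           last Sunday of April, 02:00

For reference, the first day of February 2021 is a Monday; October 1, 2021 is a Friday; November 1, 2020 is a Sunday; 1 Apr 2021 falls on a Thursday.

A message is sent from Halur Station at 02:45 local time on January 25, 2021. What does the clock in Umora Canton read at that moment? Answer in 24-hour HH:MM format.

1 February 2021 is a Monday, so Sundays fall on 7, 14, 21, 28; the last is February 28.
1 October 2021 is a Friday, so the first Monday is October 4 and the fourth is October 25.
January 25, 2021 does not fall between 28 February and 25 October, so daylight saving is not in effect and Halur Station is at UTC−11:15.
02:45 Halur Station + 11h15m = 14:00 UTC.
1 November 2020 is a Sunday, so the first Sunday is November 1 and the third is November 15.
1 April 2021 is a Thursday, so Sundays fall on 4, 11, 18, 25; the last is April 25.
At the standard offset (UTC+04:30), 14:00 UTC + 4h30m = 18:30 Umora Canton standard time.
Daylight saving runs 15 November 2020 – 25 April 2021; the standard-time date in Umora Canton, January 25, 2021, is inside that window, so Umora Canton is at UTC+05:30.
14:00 UTC + 5h30m = 19:30 Umora Canton.

19:30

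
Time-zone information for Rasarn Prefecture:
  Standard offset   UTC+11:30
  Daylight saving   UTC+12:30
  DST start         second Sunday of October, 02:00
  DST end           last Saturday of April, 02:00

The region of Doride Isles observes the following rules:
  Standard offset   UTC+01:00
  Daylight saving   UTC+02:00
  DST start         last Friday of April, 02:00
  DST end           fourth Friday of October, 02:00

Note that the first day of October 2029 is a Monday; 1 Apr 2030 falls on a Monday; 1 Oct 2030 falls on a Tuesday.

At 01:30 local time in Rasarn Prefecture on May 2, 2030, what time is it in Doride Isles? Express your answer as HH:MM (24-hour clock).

1 October 2029 is a Monday, so the first Sunday is October 7 and the second is October 14.
1 April 2030 is a Monday, so Saturdays fall on 6, 13, 20, 27; the last is April 27.
Daylight saving runs 14 October 2029 – 27 April 2030; May 2, 2030 is outside that window, so Rasarn Prefecture is on standard time at UTC+11:30.
01:30 Rasarn Prefecture − 11h30m = 14:00 UTC (rolling into the previous day, 1 May 2030).
1 April 2030 is a Monday, so Fridays fall on 5, 12, 19, 26; the last is April 26.
1 October 2030 is a Tuesday, so the first Friday is October 4 and the fourth is October 25.
At the standard offset (UTC+01:00), 14:00 UTC + 1h = 15:00 Doride Isles standard time.
The standard-time date in Doride Isles, May 1, 2030, lies within the daylight-saving period (26 April – 25 October), so Doride Isles is on daylight time, UTC+02:00.
14:00 UTC + 2h = 16:00 Doride Isles.

16:00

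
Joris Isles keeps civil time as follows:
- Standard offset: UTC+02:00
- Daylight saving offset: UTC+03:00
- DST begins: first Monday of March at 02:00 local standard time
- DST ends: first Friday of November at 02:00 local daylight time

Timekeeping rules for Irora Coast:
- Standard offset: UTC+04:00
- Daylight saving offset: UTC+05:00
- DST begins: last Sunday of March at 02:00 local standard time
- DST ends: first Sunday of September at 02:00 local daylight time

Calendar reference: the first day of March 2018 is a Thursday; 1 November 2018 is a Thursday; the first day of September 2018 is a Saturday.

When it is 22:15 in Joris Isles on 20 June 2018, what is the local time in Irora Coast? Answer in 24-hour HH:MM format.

1 March 2018 is a Thursday, so the first Monday is March 5.
1 November 2018 is a Thursday, so the first Friday is November 2.
20 June 2018 falls between 5 March and 2 November, so daylight saving is in effect and Joris Isles is at UTC+03:00.
22:15 Joris Isles − 3h = 19:15 UTC.
1 March 2018 is a Thursday, so Sundays fall on 4, 11, 18, 25; the last is March 25.
1 September 2018 is a Saturday, so the first Sunday is September 2.
At the standard offset (UTC+04:00), 19:15 UTC + 4h = 23:15 Irora Coast standard time.
The standard-time date in Irora Coast, 20 June 2018, falls between 25 March and 2 September, so daylight saving is in effect and Irora Coast is at UTC+05:00.
19:15 UTC + 5h = 00:15 Irora Coast (rolling into the next day, 21 June 2018).

00:15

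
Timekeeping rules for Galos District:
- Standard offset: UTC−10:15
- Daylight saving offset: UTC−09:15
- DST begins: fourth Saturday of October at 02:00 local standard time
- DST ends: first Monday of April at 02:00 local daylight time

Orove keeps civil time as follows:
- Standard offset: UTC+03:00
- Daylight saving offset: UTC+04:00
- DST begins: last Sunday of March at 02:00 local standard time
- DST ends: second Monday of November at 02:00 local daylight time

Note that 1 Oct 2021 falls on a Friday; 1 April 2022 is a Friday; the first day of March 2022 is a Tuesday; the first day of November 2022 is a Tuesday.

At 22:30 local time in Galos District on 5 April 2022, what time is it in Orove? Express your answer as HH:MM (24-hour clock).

12:45

1 October 2021 is a Friday, so the first Saturday is October 2 and the fourth is October 23.
1 April 2022 is a Friday, so the first Monday is April 4.
5 April 2022 is outside the daylight-saving period (23 October 2021 – 4 April 2022), so Galos District is on standard time, UTC−10:15.
22:30 Galos District + 10h15m = 08:45 UTC (rolling into the next day, 6 April 2022).
1 March 2022 is a Tuesday, so Sundays fall on 6, 13, 20, 27; the last is March 27.
1 November 2022 is a Tuesday, so the first Monday is November 7 and the second is November 14.
At the standard offset (UTC+03:00), 08:45 UTC + 3h = 11:45 Orove standard time.
Daylight saving runs 27 March – 14 November; the standard-time date in Orove, 6 April 2022, is inside that window, so Orove is at UTC+04:00.
08:45 UTC + 4h = 12:45 Orove.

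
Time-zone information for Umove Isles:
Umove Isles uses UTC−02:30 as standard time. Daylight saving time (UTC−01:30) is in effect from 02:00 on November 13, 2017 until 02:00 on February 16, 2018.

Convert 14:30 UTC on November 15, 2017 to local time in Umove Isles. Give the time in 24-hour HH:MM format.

At the standard offset (UTC−02:30), 14:30 UTC − 2h30m = 12:00 Umove Isles standard time.
Daylight saving runs 13 November 2017 – 16 February 2018; the standard-time date in Umove Isles, November 15, 2017, is inside that window, so Umove Isles is at UTC−01:30.
14:30 UTC − 1h30m = 13:00 local.

13:00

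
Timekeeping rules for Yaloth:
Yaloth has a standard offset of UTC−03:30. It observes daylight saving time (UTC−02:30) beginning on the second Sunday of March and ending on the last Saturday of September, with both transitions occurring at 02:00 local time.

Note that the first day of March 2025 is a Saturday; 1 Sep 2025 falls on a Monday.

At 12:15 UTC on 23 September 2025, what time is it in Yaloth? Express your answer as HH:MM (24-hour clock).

1 March 2025 is a Saturday, so the first Sunday is March 2 and the second is March 9.
1 September 2025 is a Monday, so Saturdays fall on 6, 13, 20, 27; the last is September 27.
At the standard offset (UTC−03:30), 12:15 UTC − 3h30m = 08:45 Yaloth standard time.
The standard-time date in Yaloth, 23 September 2025, falls between 9 March and 27 September, so daylight saving is in effect and Yaloth is at UTC−02:30.
12:15 UTC − 2h30m = 09:45 local.

09:45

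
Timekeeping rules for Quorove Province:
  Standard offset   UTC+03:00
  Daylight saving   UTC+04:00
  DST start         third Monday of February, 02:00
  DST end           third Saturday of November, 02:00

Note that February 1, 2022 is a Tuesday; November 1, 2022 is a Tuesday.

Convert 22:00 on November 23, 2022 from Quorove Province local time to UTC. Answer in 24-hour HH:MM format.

19:00

1 February 2022 is a Tuesday, so the first Monday is February 7 and the third is February 21.
1 November 2022 is a Tuesday, so the first Saturday is November 5 and the third is November 19.
November 23, 2022 does not fall between 21 February and 19 November, so daylight saving is not in effect and Quorove Province is at UTC+03:00.
22:00 local − 3h = 19:00 UTC.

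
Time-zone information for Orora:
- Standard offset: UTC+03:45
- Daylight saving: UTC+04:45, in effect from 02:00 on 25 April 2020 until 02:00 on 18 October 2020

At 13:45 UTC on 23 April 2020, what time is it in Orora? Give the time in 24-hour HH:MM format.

17:30

At the standard offset (UTC+03:45), 13:45 UTC + 3h45m = 17:30 Orora standard time.
The standard-time date in Orora, 23 April 2020, does not fall between 25 April and 18 October, so daylight saving is not in effect and Orora is at UTC+03:45.
13:45 UTC + 3h45m = 17:30 local.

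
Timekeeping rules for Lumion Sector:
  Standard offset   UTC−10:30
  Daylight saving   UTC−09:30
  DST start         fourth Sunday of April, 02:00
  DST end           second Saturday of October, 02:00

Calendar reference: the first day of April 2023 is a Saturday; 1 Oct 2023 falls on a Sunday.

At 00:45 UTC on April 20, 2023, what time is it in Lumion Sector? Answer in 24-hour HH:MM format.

14:15

1 April 2023 is a Saturday, so the first Sunday is April 2 and the fourth is April 23.
1 October 2023 is a Sunday, so the first Saturday is October 7 and the second is October 14.
At the standard offset (UTC−10:30), 00:45 UTC − 10h30m = 14:15 Lumion Sector standard time (rolling into the previous day, 19 April 2023).
Daylight saving runs 23 April – 14 October; the standard-time date in Lumion Sector, April 19, 2023, is outside that window, so Lumion Sector is on standard time at UTC−10:30.
00:45 UTC − 10h30m = 14:15 local (rolling into the previous day, 19 April 2023).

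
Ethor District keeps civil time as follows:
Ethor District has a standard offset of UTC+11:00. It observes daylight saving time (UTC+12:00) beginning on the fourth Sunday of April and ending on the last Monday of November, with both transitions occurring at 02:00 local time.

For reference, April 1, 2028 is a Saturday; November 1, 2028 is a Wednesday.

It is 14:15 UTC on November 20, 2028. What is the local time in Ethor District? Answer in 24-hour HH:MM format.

1 April 2028 is a Saturday, so the first Sunday is April 2 and the fourth is April 23.
1 November 2028 is a Wednesday, so Mondays fall on 6, 13, 20, 27; the last is November 27.
At the standard offset (UTC+11:00), 14:15 UTC + 11h = 01:15 Ethor District standard time (rolling into the next day, 21 November 2028).
The standard-time date in Ethor District, November 21, 2028, falls between 23 April and 27 November, so daylight saving is in effect and Ethor District is at UTC+12:00.
14:15 UTC + 12h = 02:15 local (rolling into the next day, 21 November 2028).

02:15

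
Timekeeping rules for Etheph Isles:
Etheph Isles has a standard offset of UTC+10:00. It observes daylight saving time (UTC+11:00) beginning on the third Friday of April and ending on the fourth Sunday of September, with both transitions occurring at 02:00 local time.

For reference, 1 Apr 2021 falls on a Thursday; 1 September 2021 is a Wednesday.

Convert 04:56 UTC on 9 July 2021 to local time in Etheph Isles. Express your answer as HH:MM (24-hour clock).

1 April 2021 is a Thursday, so the first Friday is April 2 and the third is April 16.
1 September 2021 is a Wednesday, so the first Sunday is September 5 and the fourth is September 26.
At the standard offset (UTC+10:00), 04:56 UTC + 10h = 14:56 Etheph Isles standard time.
The standard-time date in Etheph Isles, 9 July 2021, falls between 16 April and 26 September, so daylight saving is in effect and Etheph Isles is at UTC+11:00.
04:56 UTC + 11h = 15:56 local.

15:56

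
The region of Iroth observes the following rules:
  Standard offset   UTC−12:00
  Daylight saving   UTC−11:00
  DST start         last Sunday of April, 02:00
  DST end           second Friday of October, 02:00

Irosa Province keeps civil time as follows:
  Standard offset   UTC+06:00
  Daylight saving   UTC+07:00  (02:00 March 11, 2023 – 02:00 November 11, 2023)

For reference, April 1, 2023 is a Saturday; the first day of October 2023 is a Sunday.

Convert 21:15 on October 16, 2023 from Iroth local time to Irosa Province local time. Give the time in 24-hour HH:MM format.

16:15

1 April 2023 is a Saturday, so Sundays fall on 2, 9, 16, 23, 30; the last is April 30.
1 October 2023 is a Sunday, so the first Friday is October 6 and the second is October 13.
Daylight saving runs 30 April – 13 October; October 16, 2023 is outside that window, so Iroth is on standard time at UTC−12:00.
21:15 Iroth + 12h = 09:15 UTC (rolling into the next day, 17 October 2023).
At the standard offset (UTC+06:00), 09:15 UTC + 6h = 15:15 Irosa Province standard time.
The standard-time date in Irosa Province, October 17, 2023, falls between 11 March and 11 November, so daylight saving is in effect and Irosa Province is at UTC+07:00.
09:15 UTC + 7h = 16:15 Irosa Province.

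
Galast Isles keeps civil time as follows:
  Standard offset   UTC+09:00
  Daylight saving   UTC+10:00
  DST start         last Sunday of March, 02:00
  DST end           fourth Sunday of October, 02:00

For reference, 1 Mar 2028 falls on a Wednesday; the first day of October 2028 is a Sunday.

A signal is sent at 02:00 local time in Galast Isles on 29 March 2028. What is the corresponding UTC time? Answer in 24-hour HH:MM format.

16:00

1 March 2028 is a Wednesday, so Sundays fall on 5, 12, 19, 26; the last is March 26.
1 October 2028 is a Sunday, so the first Sunday is October 1 and the fourth is October 22.
Daylight saving runs 26 March – 22 October; 29 March 2028 is inside that window, so Galast Isles is at UTC+10:00.
02:00 local − 10h = 16:00 UTC (rolling into the previous day, 28 March 2028).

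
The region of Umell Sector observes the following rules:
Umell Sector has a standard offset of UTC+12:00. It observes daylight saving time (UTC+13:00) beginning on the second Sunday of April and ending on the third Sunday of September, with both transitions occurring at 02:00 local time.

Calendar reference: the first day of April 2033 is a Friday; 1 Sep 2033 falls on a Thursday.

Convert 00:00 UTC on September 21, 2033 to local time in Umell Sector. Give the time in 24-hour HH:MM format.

12:00

1 April 2033 is a Friday, so the first Sunday is April 3 and the second is April 10.
1 September 2033 is a Thursday, so the first Sunday is September 4 and the third is September 18.
At the standard offset (UTC+12:00), 00:00 UTC + 12h = 12:00 Umell Sector standard time.
The standard-time date in Umell Sector, September 21, 2033, does not fall between 10 April and 18 September, so daylight saving is not in effect and Umell Sector is at UTC+12:00.
00:00 UTC + 12h = 12:00 local.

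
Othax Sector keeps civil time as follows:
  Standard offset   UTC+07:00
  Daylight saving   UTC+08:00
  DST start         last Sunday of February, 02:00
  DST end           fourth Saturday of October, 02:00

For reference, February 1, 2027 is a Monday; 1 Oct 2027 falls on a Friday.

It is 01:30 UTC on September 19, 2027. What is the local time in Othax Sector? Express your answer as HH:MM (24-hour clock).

1 February 2027 is a Monday, so Sundays fall on 7, 14, 21, 28; the last is February 28.
1 October 2027 is a Friday, so the first Saturday is October 2 and the fourth is October 23.
At the standard offset (UTC+07:00), 01:30 UTC + 7h = 08:30 Othax Sector standard time.
The standard-time date in Othax Sector, September 19, 2027, lies within the daylight-saving period (28 February – 23 October), so Othax Sector is on daylight time, UTC+08:00.
01:30 UTC + 8h = 09:30 local.

09:30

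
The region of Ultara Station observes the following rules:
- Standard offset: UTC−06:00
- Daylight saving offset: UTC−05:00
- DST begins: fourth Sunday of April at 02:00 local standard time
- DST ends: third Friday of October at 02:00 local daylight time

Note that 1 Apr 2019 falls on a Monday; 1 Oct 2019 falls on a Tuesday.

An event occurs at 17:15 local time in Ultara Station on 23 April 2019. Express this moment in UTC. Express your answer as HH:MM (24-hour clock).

1 April 2019 is a Monday, so the first Sunday is April 7 and the fourth is April 28.
1 October 2019 is a Tuesday, so the first Friday is October 4 and the third is October 18.
Daylight saving runs 28 April – 18 October; 23 April 2019 is outside that window, so Ultara Station is on standard time at UTC−06:00.
17:15 local + 6h = 23:15 UTC.

23:15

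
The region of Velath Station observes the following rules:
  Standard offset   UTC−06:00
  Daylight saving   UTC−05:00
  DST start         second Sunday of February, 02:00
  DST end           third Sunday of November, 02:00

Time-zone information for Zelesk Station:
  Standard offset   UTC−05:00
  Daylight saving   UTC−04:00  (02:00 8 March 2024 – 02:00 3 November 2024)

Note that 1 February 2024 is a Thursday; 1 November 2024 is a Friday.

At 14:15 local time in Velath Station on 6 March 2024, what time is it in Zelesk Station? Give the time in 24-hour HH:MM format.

1 February 2024 is a Thursday, so the first Sunday is February 4 and the second is February 11.
1 November 2024 is a Friday, so the first Sunday is November 3 and the third is November 17.
6 March 2024 lies within the daylight-saving period (11 February – 17 November), so Velath Station is on daylight time, UTC−05:00.
14:15 Velath Station + 5h = 19:15 UTC.
At the standard offset (UTC−05:00), 19:15 UTC − 5h = 14:15 Zelesk Station standard time.
The standard-time date in Zelesk Station, 6 March 2024, is outside the daylight-saving period (8 March – 3 November), so Zelesk Station is on standard time, UTC−05:00.
19:15 UTC − 5h = 14:15 Zelesk Station.

14:15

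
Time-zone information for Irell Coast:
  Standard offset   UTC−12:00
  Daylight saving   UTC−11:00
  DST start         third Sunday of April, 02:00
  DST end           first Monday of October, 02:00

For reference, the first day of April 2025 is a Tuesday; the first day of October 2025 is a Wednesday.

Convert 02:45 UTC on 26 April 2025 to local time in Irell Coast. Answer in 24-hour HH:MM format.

15:45

1 April 2025 is a Tuesday, so the first Sunday is April 6 and the third is April 20.
1 October 2025 is a Wednesday, so the first Monday is October 6.
At the standard offset (UTC−12:00), 02:45 UTC − 12h = 14:45 Irell Coast standard time (rolling into the previous day, 25 April 2025).
The standard-time date in Irell Coast, 25 April 2025, lies within the daylight-saving period (20 April – 6 October), so Irell Coast is on daylight time, UTC−11:00.
02:45 UTC − 11h = 15:45 local (rolling into the previous day, 25 April 2025).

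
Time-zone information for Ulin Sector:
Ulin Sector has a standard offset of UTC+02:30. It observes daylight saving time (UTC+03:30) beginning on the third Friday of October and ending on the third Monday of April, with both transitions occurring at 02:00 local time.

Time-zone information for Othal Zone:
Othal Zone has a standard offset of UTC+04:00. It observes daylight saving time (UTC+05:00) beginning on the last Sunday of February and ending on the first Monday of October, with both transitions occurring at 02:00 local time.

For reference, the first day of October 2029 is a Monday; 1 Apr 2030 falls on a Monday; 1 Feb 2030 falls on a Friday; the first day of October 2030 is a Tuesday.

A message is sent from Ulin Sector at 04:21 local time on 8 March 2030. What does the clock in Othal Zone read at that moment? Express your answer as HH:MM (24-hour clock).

1 October 2029 is a Monday, so the first Friday is October 5 and the third is October 19.
1 April 2030 is a Monday, so the first Monday is April 1 and the third is April 15.
8 March 2030 falls between 19 October 2029 and 15 April 2030, so daylight saving is in effect and Ulin Sector is at UTC+03:30.
04:21 Ulin Sector − 3h30m = 00:51 UTC.
1 February 2030 is a Friday, so Sundays fall on 3, 10, 17, 24; the last is February 24.
1 October 2030 is a Tuesday, so the first Monday is October 7.
At the standard offset (UTC+04:00), 00:51 UTC + 4h = 04:51 Othal Zone standard time.
Daylight saving runs 24 February – 7 October; the standard-time date in Othal Zone, 8 March 2030, is inside that window, so Othal Zone is at UTC+05:00.
00:51 UTC + 5h = 05:51 Othal Zone.

05:51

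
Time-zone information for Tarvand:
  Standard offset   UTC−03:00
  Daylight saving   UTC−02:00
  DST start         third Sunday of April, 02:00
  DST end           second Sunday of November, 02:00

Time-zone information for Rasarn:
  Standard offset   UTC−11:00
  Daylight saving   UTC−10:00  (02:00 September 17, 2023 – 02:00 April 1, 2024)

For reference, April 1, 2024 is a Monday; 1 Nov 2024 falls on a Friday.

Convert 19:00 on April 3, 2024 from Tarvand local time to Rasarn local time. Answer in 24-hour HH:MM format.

11:00

1 April 2024 is a Monday, so the first Sunday is April 7 and the third is April 21.
1 November 2024 is a Friday, so the first Sunday is November 3 and the second is November 10.
Daylight saving runs 21 April – 10 November; April 3, 2024 is outside that window, so Tarvand is on standard time at UTC−03:00.
19:00 Tarvand + 3h = 22:00 UTC.
At the standard offset (UTC−11:00), 22:00 UTC − 11h = 11:00 Rasarn standard time.
The standard-time date in Rasarn, April 3, 2024, does not fall between 17 September 2023 and 1 April 2024, so daylight saving is not in effect and Rasarn is at UTC−11:00.
22:00 UTC − 11h = 11:00 Rasarn.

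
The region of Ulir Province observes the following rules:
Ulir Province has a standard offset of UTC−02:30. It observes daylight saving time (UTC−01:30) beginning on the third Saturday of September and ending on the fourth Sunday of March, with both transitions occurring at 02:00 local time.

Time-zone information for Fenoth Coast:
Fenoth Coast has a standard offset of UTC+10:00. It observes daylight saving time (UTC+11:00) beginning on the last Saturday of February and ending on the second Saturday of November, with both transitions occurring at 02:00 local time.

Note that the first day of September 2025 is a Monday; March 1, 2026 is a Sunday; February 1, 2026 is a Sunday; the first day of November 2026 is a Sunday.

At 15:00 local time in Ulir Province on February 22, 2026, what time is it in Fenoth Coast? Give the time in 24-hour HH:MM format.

1 September 2025 is a Monday, so the first Saturday is September 6 and the third is September 20.
1 March 2026 is a Sunday, so the first Sunday is March 1 and the fourth is March 22.
February 22, 2026 lies within the daylight-saving period (20 September 2025 – 22 March 2026), so Ulir Province is on daylight time, UTC−01:30.
15:00 Ulir Province + 1h30m = 16:30 UTC.
1 February 2026 is a Sunday, so Saturdays fall on 7, 14, 21, 28; the last is February 28.
1 November 2026 is a Sunday, so the first Saturday is November 7 and the second is November 14.
At the standard offset (UTC+10:00), 16:30 UTC + 10h = 02:30 Fenoth Coast standard time (rolling into the next day, 23 February 2026).
The standard-time date in Fenoth Coast, February 23, 2026, does not fall between 28 February and 14 November, so daylight saving is not in effect and Fenoth Coast is at UTC+10:00.
16:30 UTC + 10h = 02:30 Fenoth Coast (rolling into the next day, 23 February 2026).

02:30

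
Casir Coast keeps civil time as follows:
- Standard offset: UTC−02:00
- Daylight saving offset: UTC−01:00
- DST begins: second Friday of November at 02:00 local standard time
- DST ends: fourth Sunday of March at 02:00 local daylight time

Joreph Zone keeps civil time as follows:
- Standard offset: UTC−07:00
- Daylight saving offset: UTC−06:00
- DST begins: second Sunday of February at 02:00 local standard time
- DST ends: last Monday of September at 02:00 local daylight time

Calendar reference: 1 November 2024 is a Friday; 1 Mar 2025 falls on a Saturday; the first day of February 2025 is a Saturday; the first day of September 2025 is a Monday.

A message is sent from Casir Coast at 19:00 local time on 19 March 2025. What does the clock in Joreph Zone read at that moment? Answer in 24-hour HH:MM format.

1 November 2024 is a Friday, so the first Friday is November 1 and the second is November 8.
1 March 2025 is a Saturday, so the first Sunday is March 2 and the fourth is March 23.
19 March 2025 falls between 8 November 2024 and 23 March 2025, so daylight saving is in effect and Casir Coast is at UTC−01:00.
19:00 Casir Coast + 1h = 20:00 UTC.
1 February 2025 is a Saturday, so the first Sunday is February 2 and the second is February 9.
1 September 2025 is a Monday, so Mondays fall on 1, 8, 15, 22, 29; the last is September 29.
At the standard offset (UTC−07:00), 20:00 UTC − 7h = 13:00 Joreph Zone standard time.
Daylight saving runs 9 February – 29 September; the standard-time date in Joreph Zone, 19 March 2025, is inside that window, so Joreph Zone is at UTC−06:00.
20:00 UTC − 6h = 14:00 Joreph Zone.

14:00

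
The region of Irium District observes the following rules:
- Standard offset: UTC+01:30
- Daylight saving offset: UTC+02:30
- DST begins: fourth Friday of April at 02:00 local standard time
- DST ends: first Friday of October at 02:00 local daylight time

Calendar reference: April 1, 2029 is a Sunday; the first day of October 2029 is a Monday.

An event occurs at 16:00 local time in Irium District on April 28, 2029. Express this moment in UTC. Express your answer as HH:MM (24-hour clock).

13:30

1 April 2029 is a Sunday, so the first Friday is April 6 and the fourth is April 27.
1 October 2029 is a Monday, so the first Friday is October 5.
April 28, 2029 falls between 27 April and 5 October, so daylight saving is in effect and Irium District is at UTC+02:30.
16:00 local − 2h30m = 13:30 UTC.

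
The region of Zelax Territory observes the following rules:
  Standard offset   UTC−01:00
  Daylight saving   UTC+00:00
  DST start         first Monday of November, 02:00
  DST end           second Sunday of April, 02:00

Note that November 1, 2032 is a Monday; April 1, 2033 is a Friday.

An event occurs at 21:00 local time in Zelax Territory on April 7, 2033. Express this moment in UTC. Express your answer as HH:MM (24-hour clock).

1 November 2032 is a Monday, so the first Monday is November 1.
1 April 2033 is a Friday, so the first Sunday is April 3 and the second is April 10.
April 7, 2033 falls between 1 November 2032 and 10 April 2033, so daylight saving is in effect and Zelax Territory is at UTC+00:00.
21:00 local − 0h = 21:00 UTC.

21:00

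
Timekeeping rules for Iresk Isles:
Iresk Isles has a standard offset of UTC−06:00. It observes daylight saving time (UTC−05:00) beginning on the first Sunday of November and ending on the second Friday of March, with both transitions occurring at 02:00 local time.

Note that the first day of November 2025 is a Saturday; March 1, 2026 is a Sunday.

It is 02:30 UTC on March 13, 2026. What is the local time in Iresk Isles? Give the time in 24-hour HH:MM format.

21:30

1 November 2025 is a Saturday, so the first Sunday is November 2.
1 March 2026 is a Sunday, so the first Friday is March 6 and the second is March 13.
At the standard offset (UTC−06:00), 02:30 UTC − 6h = 20:30 Iresk Isles standard time (rolling into the previous day, 12 March 2026).
The standard-time date in Iresk Isles, March 12, 2026, falls between 2 November 2025 and 13 March 2026, so daylight saving is in effect and Iresk Isles is at UTC−05:00.
02:30 UTC − 5h = 21:30 local (rolling into the previous day, 12 March 2026).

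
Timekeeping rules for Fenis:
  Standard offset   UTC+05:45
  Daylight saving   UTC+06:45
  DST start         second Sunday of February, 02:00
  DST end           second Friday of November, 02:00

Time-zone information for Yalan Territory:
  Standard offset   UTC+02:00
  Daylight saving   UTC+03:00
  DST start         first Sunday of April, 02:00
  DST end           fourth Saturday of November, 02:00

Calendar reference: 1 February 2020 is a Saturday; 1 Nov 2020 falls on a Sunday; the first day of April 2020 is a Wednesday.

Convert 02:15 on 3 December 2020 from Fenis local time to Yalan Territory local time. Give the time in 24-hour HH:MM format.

22:30

1 February 2020 is a Saturday, so the first Sunday is February 2 and the second is February 9.
1 November 2020 is a Sunday, so the first Friday is November 6 and the second is November 13.
3 December 2020 is outside the daylight-saving period (9 February – 13 November), so Fenis is on standard time, UTC+05:45.
02:15 Fenis − 5h45m = 20:30 UTC (rolling into the previous day, 2 December 2020).
1 April 2020 is a Wednesday, so the first Sunday is April 5.
1 November 2020 is a Sunday, so the first Saturday is November 7 and the fourth is November 28.
At the standard offset (UTC+02:00), 20:30 UTC + 2h = 22:30 Yalan Territory standard time.
Daylight saving runs 5 April – 28 November; the standard-time date in Yalan Territory, 2 December 2020, is outside that window, so Yalan Territory is on standard time at UTC+02:00.
20:30 UTC + 2h = 22:30 Yalan Territory.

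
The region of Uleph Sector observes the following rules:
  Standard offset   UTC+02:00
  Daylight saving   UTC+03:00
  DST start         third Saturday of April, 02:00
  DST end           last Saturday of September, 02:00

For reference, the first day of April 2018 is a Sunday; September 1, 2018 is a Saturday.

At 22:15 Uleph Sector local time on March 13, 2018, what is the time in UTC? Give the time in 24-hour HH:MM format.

1 April 2018 is a Sunday, so the first Saturday is April 7 and the third is April 21.
1 September 2018 is a Saturday, so Saturdays fall on 1, 8, 15, 22, 29; the last is September 29.
Daylight saving runs 21 April – 29 September; March 13, 2018 is outside that window, so Uleph Sector is on standard time at UTC+02:00.
22:15 local − 2h = 20:15 UTC.

20:15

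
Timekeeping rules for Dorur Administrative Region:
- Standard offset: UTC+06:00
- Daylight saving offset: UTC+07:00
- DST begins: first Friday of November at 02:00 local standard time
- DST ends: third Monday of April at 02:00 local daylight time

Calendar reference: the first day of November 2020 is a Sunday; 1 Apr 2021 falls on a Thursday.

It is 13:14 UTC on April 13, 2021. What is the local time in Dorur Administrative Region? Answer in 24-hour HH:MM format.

1 November 2020 is a Sunday, so the first Friday is November 6.
1 April 2021 is a Thursday, so the first Monday is April 5 and the third is April 19.
At the standard offset (UTC+06:00), 13:14 UTC + 6h = 19:14 Dorur Administrative Region standard time.
The standard-time date in Dorur Administrative Region, April 13, 2021, lies within the daylight-saving period (6 November 2020 – 19 April 2021), so Dorur Administrative Region is on daylight time, UTC+07:00.
13:14 UTC + 7h = 20:14 local.

20:14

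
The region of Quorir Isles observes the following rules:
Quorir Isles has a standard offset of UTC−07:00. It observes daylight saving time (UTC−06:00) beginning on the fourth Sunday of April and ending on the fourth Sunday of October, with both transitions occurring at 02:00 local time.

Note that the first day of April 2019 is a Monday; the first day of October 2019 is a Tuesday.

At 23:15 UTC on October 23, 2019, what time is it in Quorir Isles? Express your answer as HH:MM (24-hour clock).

1 April 2019 is a Monday, so the first Sunday is April 7 and the fourth is April 28.
1 October 2019 is a Tuesday, so the first Sunday is October 6 and the fourth is October 27.
At the standard offset (UTC−07:00), 23:15 UTC − 7h = 16:15 Quorir Isles standard time.
Daylight saving runs 28 April – 27 October; the standard-time date in Quorir Isles, October 23, 2019, is inside that window, so Quorir Isles is at UTC−06:00.
23:15 UTC − 6h = 17:15 local.

17:15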